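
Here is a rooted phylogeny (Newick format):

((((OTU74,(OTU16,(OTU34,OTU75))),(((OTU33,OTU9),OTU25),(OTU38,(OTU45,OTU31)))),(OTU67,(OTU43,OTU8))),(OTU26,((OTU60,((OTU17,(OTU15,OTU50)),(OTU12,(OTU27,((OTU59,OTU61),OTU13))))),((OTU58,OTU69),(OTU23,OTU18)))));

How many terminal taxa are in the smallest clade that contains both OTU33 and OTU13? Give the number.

27

The MRCA of OTU33 and OTU13 is the root, so the clade is the entire tree.
That clade contains 27 terminal taxa: OTU12, OTU13, OTU15, OTU16, OTU17, OTU18, OTU23, OTU25, OTU26, OTU27, OTU31, OTU33, OTU34, OTU38, OTU43, OTU45, OTU50, OTU58, OTU59, OTU60, OTU61, OTU67, OTU69, OTU74, OTU75, OTU8, OTU9.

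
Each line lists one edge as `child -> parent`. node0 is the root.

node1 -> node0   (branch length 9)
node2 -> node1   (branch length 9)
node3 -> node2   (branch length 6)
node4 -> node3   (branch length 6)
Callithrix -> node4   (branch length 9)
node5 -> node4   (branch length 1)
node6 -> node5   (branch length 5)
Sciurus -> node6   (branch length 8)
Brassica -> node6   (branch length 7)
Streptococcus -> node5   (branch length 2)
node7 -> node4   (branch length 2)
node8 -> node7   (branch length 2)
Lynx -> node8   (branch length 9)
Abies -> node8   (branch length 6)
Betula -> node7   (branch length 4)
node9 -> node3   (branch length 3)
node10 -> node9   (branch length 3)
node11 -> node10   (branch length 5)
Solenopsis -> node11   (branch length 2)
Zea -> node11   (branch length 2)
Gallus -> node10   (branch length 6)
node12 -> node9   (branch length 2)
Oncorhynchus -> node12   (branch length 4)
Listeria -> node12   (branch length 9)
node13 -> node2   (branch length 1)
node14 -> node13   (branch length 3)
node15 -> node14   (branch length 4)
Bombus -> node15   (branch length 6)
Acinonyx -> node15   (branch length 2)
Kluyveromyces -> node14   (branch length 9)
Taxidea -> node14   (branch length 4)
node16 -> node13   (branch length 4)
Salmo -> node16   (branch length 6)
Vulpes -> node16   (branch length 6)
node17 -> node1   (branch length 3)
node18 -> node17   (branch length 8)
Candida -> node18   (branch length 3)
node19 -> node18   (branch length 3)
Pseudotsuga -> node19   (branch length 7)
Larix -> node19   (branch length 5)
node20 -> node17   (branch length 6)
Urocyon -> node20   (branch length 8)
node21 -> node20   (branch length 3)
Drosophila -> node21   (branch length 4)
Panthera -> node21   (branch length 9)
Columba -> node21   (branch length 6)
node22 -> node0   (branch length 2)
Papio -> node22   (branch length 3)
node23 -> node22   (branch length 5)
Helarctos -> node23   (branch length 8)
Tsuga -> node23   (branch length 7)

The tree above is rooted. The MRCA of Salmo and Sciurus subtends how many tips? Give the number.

18

The MRCA of Salmo and Sciurus is the node subtending (((Callithrix,((Sciurus,Brassica),Streptococcus),((Lynx,Abies),Betula)),(((Solenopsis,Zea),Gallus),(Oncorhynchus,Listeria))),(((Bombus,Acinonyx),Kluyveromyces,Taxidea),(Salmo,Vulpes))).
That clade contains 18 terminal taxa: Abies, Acinonyx, Betula, Bombus, Brassica, Callithrix, Gallus, Kluyveromyces, Listeria, Lynx, Oncorhynchus, Salmo, Sciurus, Solenopsis, Streptococcus, Taxidea, Vulpes, Zea.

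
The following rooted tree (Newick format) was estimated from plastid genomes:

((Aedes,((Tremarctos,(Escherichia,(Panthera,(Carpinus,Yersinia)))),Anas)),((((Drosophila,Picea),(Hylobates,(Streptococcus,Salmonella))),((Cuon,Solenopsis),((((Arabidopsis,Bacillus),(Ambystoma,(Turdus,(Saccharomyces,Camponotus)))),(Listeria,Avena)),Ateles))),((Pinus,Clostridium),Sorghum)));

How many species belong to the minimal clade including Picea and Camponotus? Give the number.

16

The MRCA of Picea and Camponotus is the node subtending (((Drosophila,Picea),(Hylobates,(Streptococcus,Salmonella))),((Cuon,Solenopsis),((((Arabidopsis,Bacillus),(Ambystoma,(Turdus,(Saccharomyces,Camponotus)))),(Listeria,Avena)),Ateles))).
That clade contains 16 terminal taxa: Ambystoma, Arabidopsis, Ateles, Avena, Bacillus, Camponotus, Cuon, Drosophila, Hylobates, Listeria, Picea, Saccharomyces, Salmonella, Solenopsis, Streptococcus, Turdus.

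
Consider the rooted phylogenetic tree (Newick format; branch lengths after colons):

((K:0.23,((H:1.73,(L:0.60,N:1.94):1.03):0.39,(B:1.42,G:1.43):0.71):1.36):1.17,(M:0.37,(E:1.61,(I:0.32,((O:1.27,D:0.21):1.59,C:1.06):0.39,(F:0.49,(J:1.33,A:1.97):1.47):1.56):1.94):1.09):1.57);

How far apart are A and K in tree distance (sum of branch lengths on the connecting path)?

The path runs A → … → MRCA → … → K; the MRCA is the root of the tree.
Branch lengths along that path: 1.97 + 1.47 + 1.56 + 1.94 + 1.09 + 1.57 + 1.17 + 0.23 = 11.00.

11.00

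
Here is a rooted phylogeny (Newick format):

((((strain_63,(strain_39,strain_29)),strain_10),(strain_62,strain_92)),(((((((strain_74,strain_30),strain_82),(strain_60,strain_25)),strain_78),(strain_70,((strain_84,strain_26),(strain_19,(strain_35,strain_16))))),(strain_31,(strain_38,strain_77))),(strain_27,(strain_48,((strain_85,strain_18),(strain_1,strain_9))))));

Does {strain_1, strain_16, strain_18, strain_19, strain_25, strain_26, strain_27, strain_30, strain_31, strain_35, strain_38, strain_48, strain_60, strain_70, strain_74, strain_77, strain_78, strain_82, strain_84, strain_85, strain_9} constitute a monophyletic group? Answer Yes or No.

The most recent common ancestor of these taxa subtends (((((((strain_74,strain_30),strain_82),(strain_60,strain_25)),strain_78),(strain_70,((strain_84,strain_26),(strain_19,(strain_35,strain_16))))),(strain_31,(strain_38,strain_77))),(strain_27,(strain_48,((strain_85,strain_18),(strain_1,strain_9))))).
That clade has exactly 21 tips — every listed taxon and nothing else — so the group is monophyletic.

Yes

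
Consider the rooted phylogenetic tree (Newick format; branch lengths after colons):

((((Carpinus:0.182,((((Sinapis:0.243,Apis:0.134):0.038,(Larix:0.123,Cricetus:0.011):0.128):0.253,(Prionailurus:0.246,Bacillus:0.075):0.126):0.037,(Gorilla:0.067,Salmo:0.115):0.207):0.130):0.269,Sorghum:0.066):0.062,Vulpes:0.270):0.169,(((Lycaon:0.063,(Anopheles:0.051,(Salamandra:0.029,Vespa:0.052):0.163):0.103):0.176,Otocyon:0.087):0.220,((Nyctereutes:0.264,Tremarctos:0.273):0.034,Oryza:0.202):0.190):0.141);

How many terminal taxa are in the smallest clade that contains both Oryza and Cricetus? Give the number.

19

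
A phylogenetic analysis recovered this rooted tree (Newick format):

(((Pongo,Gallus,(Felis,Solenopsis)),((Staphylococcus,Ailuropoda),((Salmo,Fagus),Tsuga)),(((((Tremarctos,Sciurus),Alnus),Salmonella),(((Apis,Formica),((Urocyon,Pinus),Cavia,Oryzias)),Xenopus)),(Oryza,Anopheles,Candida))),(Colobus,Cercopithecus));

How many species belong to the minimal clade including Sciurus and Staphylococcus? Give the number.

23

The MRCA of Sciurus and Staphylococcus is the node subtending ((Pongo,Gallus,(Felis,Solenopsis)),((Staphylococcus,Ailuropoda),((Salmo,Fagus),Tsuga)),(((((Tremarctos,Sciurus),Alnus),Salmonella),(((Apis,Formica),((Urocyon,Pinus),Cavia,Oryzias)),Xenopus)),(Oryza,Anopheles,Candida))).
That clade contains 23 terminal taxa: Ailuropoda, Alnus, Anopheles, Apis, Candida, Cavia, Fagus, Felis, Formica, Gallus, Oryza, Oryzias, Pinus, Pongo, Salmo, Salmonella, Sciurus, Solenopsis, Staphylococcus, Tremarctos, Tsuga, Urocyon, Xenopus.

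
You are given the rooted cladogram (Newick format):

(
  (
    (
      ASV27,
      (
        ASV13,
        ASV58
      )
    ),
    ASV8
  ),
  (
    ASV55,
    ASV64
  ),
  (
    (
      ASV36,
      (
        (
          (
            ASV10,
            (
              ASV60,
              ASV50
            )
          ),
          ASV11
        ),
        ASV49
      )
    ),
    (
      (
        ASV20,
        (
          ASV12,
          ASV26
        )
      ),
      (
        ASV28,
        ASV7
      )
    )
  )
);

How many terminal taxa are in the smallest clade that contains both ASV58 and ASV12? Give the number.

The MRCA of ASV58 and ASV12 is the root, so the clade is the entire tree.
That clade contains 17 terminal taxa: ASV10, ASV11, ASV12, ASV13, ASV20, ASV26, ASV27, ASV28, ASV36, ASV49, ASV50, ASV55, ASV58, ASV60, ASV64, ASV7, ASV8.

17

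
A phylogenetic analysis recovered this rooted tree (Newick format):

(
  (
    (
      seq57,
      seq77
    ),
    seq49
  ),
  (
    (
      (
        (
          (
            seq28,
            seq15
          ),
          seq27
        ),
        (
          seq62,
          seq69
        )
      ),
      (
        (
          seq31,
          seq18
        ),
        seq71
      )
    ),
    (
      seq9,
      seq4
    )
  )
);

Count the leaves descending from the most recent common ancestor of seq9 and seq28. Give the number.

10

The MRCA of seq9 and seq28 is the node subtending (((((seq28,seq15),seq27),(seq62,seq69)),((seq31,seq18),seq71)),(seq9,seq4)).
That clade contains 10 terminal taxa: seq15, seq18, seq27, seq28, seq31, seq4, seq62, seq69, seq71, seq9.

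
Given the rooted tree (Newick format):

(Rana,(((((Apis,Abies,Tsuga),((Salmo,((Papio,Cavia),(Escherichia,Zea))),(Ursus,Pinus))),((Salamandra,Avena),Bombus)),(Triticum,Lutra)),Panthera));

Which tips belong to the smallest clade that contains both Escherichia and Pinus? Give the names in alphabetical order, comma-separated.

Tracing Escherichia: it sits inside (Escherichia,Zea).
Tracing Pinus: it sits inside (Ursus,Pinus).
The smallest clade enclosing both is ((Salmo,((Papio,Cavia),(Escherichia,Zea))),(Ursus,Pinus)); the answer is its 7 terminal taxa in alphabetical order.

Cavia, Escherichia, Papio, Pinus, Salmo, Ursus, Zea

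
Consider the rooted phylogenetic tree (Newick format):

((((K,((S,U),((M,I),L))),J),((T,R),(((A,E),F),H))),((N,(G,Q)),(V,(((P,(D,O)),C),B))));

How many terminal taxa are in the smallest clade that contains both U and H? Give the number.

13

The MRCA of U and H is the node subtending (((K,((S,U),((M,I),L))),J),((T,R),(((A,E),F),H))).
That clade contains 13 terminal taxa: A, E, F, H, I, J, K, L, M, R, S, T, U.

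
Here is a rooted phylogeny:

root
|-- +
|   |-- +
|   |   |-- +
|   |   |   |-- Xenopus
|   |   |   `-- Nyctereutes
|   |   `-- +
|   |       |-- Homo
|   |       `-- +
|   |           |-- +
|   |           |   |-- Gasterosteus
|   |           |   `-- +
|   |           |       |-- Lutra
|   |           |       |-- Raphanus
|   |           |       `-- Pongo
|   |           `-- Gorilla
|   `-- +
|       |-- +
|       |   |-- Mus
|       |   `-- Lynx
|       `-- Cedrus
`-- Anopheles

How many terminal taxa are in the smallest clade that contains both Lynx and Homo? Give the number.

The MRCA of Lynx and Homo is the node subtending (((Xenopus,Nyctereutes),(Homo,((Gasterosteus,(Lutra,Raphanus,Pongo)),Gorilla))),((Mus,Lynx),Cedrus)).
That clade contains 11 terminal taxa: Cedrus, Gasterosteus, Gorilla, Homo, Lutra, Lynx, Mus, Nyctereutes, Pongo, Raphanus, Xenopus.

11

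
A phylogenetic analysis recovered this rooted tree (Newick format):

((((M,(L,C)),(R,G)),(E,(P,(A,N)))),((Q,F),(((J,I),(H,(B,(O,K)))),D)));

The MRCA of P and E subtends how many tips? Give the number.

4

The MRCA of P and E is the node subtending (E,(P,(A,N))).
That clade contains 4 terminal taxa: A, E, N, P.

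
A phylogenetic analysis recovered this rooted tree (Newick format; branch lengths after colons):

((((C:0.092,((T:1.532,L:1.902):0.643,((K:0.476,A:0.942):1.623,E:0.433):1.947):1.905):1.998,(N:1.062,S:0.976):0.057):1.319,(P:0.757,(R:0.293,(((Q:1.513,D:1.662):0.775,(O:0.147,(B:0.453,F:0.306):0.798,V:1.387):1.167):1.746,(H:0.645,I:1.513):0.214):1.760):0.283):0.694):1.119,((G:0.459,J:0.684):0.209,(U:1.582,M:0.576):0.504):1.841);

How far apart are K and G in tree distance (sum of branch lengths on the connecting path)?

12.896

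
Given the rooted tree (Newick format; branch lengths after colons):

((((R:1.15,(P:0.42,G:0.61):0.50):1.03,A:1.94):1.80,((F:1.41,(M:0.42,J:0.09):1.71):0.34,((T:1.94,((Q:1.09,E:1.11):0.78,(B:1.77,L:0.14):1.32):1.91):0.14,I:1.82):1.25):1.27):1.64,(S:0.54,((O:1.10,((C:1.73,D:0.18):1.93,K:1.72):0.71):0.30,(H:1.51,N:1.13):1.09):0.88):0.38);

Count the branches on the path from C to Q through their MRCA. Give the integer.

13

The MRCA of C and Q is the root of the tree.
From C up to that node: 6 branches. From Q up to the same node: 7 branches. Total: 6 + 7 = 13.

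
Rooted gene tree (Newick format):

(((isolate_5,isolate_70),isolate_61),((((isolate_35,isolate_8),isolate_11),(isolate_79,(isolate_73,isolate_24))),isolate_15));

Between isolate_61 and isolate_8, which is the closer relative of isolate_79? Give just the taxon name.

isolate_8

The MRCA of isolate_79 and isolate_8 subtends (((isolate_35,isolate_8),isolate_11),(isolate_79,(isolate_73,isolate_24))) (6 taxa).
The MRCA of isolate_79 and isolate_61 is the root, subtending the entire tree (10 taxa).
The first is nested inside the second, so isolate_79 shares a more recent common ancestor with isolate_8.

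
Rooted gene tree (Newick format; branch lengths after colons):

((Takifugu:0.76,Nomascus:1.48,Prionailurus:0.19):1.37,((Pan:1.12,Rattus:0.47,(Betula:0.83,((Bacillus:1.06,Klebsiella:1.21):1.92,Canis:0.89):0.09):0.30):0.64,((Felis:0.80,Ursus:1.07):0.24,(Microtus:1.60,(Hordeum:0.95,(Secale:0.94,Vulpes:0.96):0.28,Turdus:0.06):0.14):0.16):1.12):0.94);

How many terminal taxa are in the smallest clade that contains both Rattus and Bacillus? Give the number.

The MRCA of Rattus and Bacillus is the node subtending (Pan,Rattus,(Betula,((Bacillus,Klebsiella),Canis))).
That clade contains 6 terminal taxa: Bacillus, Betula, Canis, Klebsiella, Pan, Rattus.

6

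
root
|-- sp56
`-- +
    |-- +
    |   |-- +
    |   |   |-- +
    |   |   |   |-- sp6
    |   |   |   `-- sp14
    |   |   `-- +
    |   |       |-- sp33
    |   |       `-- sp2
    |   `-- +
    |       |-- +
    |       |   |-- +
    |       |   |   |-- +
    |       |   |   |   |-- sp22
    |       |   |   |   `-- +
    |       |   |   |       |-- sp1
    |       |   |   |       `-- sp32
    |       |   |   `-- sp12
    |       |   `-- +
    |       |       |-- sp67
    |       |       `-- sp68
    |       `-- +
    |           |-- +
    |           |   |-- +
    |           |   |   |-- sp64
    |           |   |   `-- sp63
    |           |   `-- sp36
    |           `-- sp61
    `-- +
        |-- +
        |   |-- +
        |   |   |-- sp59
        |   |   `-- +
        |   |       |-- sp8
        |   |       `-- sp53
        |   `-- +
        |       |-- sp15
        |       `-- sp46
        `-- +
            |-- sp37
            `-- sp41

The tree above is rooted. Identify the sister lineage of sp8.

sp53

sp8 attaches to the tree at the node subtending (sp8,sp53).
The other lineage descending from that same node — the sister group — is the single tip sp53.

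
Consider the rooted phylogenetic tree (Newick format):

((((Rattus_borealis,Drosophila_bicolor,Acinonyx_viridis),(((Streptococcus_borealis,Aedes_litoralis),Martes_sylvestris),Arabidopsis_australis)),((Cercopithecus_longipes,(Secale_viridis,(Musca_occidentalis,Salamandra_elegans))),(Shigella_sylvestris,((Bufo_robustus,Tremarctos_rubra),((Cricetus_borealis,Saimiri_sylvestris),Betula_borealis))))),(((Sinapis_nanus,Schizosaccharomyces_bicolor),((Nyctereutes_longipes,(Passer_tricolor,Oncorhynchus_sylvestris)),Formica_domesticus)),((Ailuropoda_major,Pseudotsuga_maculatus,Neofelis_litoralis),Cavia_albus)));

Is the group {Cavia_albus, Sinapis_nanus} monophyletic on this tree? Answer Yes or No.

The MRCA of the listed taxa subtends (((Sinapis_nanus,Schizosaccharomyces_bicolor),((Nyctereutes_longipes,(Passer_tricolor,Oncorhynchus_sylvestris)),Formica_domesticus)),((Ailuropoda_major,Pseudotsuga_maculatus,Neofelis_litoralis),Cavia_albus)).
That clade also contains Ailuropoda_major, Formica_domesticus, Neofelis_litoralis, Nyctereutes_longipes, Oncorhynchus_sylvestris, Passer_tricolor, Pseudotsuga_maculatus, Schizosaccharomyces_bicolor, which are not in the proposed group, so the group is not monophyletic.

No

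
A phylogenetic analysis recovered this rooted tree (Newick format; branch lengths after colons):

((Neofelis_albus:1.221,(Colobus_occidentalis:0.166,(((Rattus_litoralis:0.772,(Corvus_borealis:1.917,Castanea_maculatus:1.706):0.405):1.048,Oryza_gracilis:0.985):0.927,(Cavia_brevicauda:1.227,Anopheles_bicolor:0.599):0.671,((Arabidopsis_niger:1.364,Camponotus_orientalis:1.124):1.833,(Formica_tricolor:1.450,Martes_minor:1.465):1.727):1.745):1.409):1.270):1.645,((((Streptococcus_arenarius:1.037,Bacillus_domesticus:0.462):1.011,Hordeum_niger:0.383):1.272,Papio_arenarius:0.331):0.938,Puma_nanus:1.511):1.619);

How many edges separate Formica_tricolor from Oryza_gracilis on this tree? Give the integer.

5

The MRCA of Formica_tricolor and Oryza_gracilis is the node subtending (((Rattus_litoralis,(Corvus_borealis,Castanea_maculatus)),Oryza_gracilis),(Cavia_brevicauda,Anopheles_bicolor),((Arabidopsis_niger,Camponotus_orientalis),(Formica_tricolor,Martes_minor))).
From Formica_tricolor up to that node: 3 branches. From Oryza_gracilis up to the same node: 2 branches. Total: 3 + 2 = 5.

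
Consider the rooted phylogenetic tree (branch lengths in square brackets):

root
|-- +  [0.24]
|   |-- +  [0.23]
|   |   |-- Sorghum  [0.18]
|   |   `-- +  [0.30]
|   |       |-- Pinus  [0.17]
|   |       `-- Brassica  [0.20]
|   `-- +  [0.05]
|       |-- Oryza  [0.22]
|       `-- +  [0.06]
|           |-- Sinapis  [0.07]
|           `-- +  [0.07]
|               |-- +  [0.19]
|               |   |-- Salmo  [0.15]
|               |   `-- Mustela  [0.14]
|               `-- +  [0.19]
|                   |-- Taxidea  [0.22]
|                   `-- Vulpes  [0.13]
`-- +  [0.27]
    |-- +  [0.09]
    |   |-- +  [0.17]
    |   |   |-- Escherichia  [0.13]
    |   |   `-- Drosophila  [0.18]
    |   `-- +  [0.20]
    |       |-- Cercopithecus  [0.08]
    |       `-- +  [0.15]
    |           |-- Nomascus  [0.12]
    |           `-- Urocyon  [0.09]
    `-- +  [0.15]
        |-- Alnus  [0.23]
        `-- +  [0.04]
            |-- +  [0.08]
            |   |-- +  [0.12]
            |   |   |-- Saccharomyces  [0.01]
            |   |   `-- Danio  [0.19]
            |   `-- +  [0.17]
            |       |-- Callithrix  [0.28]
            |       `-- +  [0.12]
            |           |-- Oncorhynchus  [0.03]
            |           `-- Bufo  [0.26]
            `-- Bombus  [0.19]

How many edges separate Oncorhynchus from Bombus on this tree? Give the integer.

The MRCA of Oncorhynchus and Bombus is the node subtending (((Saccharomyces,Danio),(Callithrix,(Oncorhynchus,Bufo))),Bombus).
From Oncorhynchus up to that node: 4 branches. From Bombus up to the same node: 1 branch. Total: 4 + 1 = 5.

5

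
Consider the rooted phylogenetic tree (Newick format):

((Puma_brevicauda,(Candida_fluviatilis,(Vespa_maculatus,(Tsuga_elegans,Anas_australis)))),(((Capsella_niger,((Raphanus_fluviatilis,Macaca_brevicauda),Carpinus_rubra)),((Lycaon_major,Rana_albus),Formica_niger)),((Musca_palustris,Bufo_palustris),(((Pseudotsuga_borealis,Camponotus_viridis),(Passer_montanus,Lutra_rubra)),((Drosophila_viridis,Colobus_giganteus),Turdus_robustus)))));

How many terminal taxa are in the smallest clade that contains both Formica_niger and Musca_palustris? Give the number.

16

The MRCA of Formica_niger and Musca_palustris is the node subtending (((Capsella_niger,((Raphanus_fluviatilis,Macaca_brevicauda),Carpinus_rubra)),((Lycaon_major,Rana_albus),Formica_niger)),((Musca_palustris,Bufo_palustris),(((Pseudotsuga_borealis,Camponotus_viridis),(Passer_montanus,Lutra_rubra)),((Drosophila_viridis,Colobus_giganteus),Turdus_robustus)))).
That clade contains 16 terminal taxa: Bufo_palustris, Camponotus_viridis, Capsella_niger, Carpinus_rubra, Colobus_giganteus, Drosophila_viridis, Formica_niger, Lutra_rubra, Lycaon_major, Macaca_brevicauda, Musca_palustris, Passer_montanus, Pseudotsuga_borealis, Rana_albus, Raphanus_fluviatilis, Turdus_robustus.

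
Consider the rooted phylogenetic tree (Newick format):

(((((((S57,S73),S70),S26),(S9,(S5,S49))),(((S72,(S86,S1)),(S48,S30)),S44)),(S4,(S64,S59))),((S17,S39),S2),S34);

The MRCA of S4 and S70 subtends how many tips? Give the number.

The MRCA of S4 and S70 is the node subtending ((((((S57,S73),S70),S26),(S9,(S5,S49))),(((S72,(S86,S1)),(S48,S30)),S44)),(S4,(S64,S59))).
That clade contains 16 terminal taxa: S1, S26, S30, S4, S44, S48, S49, S5, S57, S59, S64, S70, S72, S73, S86, S9.

16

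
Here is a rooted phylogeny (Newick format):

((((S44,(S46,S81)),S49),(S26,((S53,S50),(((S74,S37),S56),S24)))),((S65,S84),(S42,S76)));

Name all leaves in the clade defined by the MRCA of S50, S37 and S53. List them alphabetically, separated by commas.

S24, S37, S50, S53, S56, S74

Tracing S50: it sits inside (S53,S50).
Tracing S37: it sits inside (S74,S37).
Tracing S53: it sits inside (S53,S50).
The smallest clade enclosing all 3 is ((S53,S50),(((S74,S37),S56),S24)); the answer is its 6 terminal taxa in alphabetical order.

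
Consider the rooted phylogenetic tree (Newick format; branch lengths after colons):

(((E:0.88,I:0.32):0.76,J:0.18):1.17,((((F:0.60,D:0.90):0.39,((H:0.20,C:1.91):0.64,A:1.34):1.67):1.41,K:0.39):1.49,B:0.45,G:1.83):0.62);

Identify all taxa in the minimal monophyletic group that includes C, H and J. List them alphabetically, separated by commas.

A, B, C, D, E, F, G, H, I, J, K

Tracing C: it sits inside (H,C).
Tracing H: it sits inside (H,C).
Tracing J: it sits inside ((E,I),J).
The smallest clade enclosing all 3 is the whole tree (their MRCA is the root), so the answer is all 11 tips in alphabetical order.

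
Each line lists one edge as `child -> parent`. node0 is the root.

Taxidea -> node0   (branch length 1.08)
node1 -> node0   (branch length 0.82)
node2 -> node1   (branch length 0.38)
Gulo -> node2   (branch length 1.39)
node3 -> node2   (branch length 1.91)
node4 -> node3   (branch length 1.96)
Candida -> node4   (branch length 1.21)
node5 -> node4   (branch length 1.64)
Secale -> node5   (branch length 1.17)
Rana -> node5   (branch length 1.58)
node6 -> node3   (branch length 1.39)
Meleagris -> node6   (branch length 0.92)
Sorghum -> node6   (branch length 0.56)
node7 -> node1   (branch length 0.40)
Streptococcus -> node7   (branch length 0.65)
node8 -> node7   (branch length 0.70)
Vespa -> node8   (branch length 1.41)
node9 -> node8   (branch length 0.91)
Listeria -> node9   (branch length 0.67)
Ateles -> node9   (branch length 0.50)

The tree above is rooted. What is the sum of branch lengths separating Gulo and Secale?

8.07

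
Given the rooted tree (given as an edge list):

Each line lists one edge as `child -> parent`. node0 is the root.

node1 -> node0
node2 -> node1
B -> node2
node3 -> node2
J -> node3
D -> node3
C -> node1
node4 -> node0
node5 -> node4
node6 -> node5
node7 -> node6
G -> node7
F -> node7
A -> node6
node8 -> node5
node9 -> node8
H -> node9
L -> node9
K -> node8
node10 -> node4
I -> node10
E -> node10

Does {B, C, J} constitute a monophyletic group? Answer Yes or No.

The MRCA of the listed taxa subtends ((B,(J,D)),C).
That clade also contains D, which is not in the proposed group, so the group is not monophyletic.

No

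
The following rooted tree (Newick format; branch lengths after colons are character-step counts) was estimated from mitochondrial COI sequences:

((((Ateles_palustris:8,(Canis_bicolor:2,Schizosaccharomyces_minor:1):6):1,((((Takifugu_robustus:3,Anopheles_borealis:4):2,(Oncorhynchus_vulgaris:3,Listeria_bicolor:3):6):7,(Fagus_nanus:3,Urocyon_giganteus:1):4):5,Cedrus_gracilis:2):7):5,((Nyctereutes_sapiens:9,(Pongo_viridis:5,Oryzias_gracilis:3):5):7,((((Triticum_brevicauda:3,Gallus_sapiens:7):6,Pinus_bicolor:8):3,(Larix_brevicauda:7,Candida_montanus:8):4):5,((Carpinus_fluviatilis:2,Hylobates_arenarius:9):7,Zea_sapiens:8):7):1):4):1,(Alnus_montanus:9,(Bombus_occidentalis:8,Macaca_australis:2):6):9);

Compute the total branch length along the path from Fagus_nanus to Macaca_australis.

The path runs Fagus_nanus → … → MRCA → … → Macaca_australis; the MRCA is the root of the tree.
Branch lengths along that path: 3 + 4 + 5 + 7 + 5 + 1 + 9 + 6 + 2 = 42.

42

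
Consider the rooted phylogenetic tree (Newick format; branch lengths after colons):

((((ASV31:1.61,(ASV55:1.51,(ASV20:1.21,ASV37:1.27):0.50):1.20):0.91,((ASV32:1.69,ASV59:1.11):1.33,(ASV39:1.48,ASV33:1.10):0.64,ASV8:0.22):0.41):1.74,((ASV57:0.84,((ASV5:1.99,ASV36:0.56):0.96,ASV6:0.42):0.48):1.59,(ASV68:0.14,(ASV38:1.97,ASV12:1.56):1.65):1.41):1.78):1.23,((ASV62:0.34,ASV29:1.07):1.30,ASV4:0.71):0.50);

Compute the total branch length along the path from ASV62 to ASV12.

9.77

The path runs ASV62 → … → MRCA → … → ASV12; the MRCA is the root of the tree.
Branch lengths along that path: 0.34 + 1.30 + 0.50 + 1.23 + 1.78 + 1.41 + 1.65 + 1.56 = 9.77.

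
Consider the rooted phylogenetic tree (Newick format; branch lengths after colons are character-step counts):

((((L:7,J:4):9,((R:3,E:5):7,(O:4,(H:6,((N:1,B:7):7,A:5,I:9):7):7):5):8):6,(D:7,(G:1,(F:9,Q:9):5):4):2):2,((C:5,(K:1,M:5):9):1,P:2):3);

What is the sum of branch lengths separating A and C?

49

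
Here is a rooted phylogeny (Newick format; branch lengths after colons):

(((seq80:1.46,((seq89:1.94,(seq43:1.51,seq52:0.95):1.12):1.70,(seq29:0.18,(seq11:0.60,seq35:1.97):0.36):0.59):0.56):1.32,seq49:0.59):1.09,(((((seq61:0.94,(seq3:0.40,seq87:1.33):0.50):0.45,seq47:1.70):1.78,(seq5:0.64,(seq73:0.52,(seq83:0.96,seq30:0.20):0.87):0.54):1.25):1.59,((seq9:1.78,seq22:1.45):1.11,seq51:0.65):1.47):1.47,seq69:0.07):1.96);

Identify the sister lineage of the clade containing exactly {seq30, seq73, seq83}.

The clade containing exactly {seq30, seq73, seq83} attaches to the tree at the node subtending (seq5,(seq73,(seq83,seq30))).
The other lineage descending from that same node — the sister group — is the single tip seq5.

seq5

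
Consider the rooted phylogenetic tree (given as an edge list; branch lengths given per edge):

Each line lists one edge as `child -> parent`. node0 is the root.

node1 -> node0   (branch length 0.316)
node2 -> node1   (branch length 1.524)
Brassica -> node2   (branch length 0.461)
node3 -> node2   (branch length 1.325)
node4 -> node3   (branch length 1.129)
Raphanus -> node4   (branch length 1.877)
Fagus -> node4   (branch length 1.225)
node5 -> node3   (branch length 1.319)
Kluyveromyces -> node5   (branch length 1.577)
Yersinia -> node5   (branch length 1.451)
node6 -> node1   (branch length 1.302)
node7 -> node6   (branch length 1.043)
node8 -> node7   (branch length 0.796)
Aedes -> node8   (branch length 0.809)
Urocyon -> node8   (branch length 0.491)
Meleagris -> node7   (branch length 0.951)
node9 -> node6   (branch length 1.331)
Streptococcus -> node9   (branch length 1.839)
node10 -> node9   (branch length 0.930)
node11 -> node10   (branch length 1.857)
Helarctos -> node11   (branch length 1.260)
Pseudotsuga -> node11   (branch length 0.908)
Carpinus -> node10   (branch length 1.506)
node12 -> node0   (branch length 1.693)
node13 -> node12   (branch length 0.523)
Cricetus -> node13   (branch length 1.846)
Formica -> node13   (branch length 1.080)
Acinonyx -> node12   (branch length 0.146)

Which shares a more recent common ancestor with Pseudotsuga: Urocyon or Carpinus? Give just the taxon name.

Carpinus

The MRCA of Pseudotsuga and Carpinus subtends ((Helarctos,Pseudotsuga),Carpinus) (3 taxa).
The MRCA of Pseudotsuga and Urocyon subtends (((Aedes,Urocyon),Meleagris),(Streptococcus,((Helarctos,Pseudotsuga),Carpinus))) (7 taxa).
The first is nested inside the second, so Pseudotsuga shares a more recent common ancestor with Carpinus.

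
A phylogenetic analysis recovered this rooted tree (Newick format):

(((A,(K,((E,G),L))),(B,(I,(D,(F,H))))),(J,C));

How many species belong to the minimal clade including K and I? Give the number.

10

The MRCA of K and I is the node subtending ((A,(K,((E,G),L))),(B,(I,(D,(F,H))))).
That clade contains 10 terminal taxa: A, B, D, E, F, G, H, I, K, L.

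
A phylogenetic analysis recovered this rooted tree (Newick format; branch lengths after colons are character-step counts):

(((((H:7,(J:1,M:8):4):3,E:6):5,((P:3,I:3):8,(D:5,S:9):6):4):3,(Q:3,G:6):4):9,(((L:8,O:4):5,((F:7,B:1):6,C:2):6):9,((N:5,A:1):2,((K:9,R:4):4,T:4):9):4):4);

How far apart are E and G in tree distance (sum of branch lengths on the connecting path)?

The path runs E → … → MRCA → … → G; the MRCA is the node subtending ((((H,(J,M)),E),((P,I),(D,S))),(Q,G)).
Branch lengths along that path: 6 + 5 + 3 + 4 + 6 = 24.

24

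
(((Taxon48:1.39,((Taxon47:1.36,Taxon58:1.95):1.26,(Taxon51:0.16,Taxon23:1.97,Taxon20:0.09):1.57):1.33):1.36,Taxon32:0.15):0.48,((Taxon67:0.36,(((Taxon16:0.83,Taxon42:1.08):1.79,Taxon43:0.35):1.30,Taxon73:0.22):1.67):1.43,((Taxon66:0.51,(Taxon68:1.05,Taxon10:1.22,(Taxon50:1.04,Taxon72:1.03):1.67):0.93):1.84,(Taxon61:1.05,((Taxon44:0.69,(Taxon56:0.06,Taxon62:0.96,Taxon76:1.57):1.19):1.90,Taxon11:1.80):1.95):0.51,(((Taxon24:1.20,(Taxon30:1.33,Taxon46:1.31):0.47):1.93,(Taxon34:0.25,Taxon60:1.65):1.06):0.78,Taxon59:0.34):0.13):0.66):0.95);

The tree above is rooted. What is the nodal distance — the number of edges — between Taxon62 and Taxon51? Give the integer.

The MRCA of Taxon62 and Taxon51 is the root of the tree.
From Taxon62 up to that node: 7 branches. From Taxon51 up to the same node: 5 branches. Total: 7 + 5 = 12.

12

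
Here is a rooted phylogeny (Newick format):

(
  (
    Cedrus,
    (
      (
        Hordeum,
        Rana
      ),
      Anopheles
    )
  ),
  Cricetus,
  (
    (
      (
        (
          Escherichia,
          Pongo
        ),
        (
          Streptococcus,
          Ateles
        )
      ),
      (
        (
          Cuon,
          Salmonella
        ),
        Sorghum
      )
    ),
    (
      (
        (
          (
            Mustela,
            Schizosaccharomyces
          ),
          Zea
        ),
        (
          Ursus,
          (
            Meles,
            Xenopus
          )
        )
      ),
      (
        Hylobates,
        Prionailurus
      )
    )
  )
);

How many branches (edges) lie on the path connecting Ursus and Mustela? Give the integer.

5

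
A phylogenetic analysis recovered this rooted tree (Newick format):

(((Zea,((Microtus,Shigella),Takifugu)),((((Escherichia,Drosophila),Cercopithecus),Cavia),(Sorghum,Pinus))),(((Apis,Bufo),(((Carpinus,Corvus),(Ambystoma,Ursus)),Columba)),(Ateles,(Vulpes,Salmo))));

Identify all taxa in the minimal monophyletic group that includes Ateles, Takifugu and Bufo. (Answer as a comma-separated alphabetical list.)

Ambystoma, Apis, Ateles, Bufo, Carpinus, Cavia, Cercopithecus, Columba, Corvus, Drosophila, Escherichia, Microtus, Pinus, Salmo, Shigella, Sorghum, Takifugu, Ursus, Vulpes, Zea

Tracing Ateles: it sits inside (Ateles,(Vulpes,Salmo)).
Tracing Takifugu: it sits inside ((Microtus,Shigella),Takifugu).
Tracing Bufo: it sits inside (Apis,Bufo).
The smallest clade enclosing all 3 is the whole tree (their MRCA is the root), so the answer is all 20 tips in alphabetical order.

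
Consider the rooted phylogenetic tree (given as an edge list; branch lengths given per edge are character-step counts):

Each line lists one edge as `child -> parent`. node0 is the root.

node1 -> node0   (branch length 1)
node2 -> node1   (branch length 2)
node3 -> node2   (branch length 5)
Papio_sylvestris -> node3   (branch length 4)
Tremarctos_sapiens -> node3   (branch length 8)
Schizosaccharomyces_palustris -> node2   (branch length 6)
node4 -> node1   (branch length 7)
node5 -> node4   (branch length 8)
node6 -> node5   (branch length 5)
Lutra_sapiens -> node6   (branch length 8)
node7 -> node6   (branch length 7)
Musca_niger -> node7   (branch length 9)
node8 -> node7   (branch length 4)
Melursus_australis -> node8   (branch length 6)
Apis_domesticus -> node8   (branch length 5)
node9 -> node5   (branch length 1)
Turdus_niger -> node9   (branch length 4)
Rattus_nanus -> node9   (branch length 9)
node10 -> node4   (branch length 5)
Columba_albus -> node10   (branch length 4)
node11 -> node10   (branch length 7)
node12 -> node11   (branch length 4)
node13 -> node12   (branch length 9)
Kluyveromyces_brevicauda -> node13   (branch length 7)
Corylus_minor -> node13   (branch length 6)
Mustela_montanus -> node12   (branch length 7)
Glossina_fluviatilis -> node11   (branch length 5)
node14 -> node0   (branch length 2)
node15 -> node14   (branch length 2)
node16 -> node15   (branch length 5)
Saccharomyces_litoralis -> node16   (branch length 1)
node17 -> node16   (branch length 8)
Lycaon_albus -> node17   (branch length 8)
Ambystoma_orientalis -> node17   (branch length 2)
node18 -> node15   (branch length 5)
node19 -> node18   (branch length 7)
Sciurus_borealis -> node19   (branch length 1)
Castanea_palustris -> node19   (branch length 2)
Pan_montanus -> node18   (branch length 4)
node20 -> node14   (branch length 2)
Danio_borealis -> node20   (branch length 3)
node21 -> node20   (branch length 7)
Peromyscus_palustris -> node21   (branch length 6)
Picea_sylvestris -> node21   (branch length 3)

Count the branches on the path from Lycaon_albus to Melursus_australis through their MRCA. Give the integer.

The MRCA of Lycaon_albus and Melursus_australis is the root of the tree.
From Lycaon_albus up to that node: 5 branches. From Melursus_australis up to the same node: 7 branches. Total: 5 + 7 = 12.

12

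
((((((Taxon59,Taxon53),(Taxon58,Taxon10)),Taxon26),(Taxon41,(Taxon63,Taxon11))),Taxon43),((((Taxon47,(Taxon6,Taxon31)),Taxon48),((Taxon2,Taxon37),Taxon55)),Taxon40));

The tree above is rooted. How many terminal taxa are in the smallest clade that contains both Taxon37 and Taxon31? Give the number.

7

The MRCA of Taxon37 and Taxon31 is the node subtending (((Taxon47,(Taxon6,Taxon31)),Taxon48),((Taxon2,Taxon37),Taxon55)).
That clade contains 7 terminal taxa: Taxon2, Taxon31, Taxon37, Taxon47, Taxon48, Taxon55, Taxon6.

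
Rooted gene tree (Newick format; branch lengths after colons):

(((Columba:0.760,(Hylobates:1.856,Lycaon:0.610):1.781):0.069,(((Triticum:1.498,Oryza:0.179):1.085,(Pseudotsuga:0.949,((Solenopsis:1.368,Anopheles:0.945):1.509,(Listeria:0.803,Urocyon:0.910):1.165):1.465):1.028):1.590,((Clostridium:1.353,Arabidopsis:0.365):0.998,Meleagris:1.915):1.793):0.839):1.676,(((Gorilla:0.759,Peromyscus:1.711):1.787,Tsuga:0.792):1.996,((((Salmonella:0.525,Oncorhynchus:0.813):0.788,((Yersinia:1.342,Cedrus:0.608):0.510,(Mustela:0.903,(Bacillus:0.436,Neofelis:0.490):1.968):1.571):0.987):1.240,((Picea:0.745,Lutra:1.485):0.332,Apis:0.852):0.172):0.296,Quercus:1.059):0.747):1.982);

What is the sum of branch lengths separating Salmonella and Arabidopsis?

11.249

The path runs Salmonella → … → MRCA → … → Arabidopsis; the MRCA is the root of the tree.
Branch lengths along that path: 0.525 + 0.788 + 1.240 + 0.296 + 0.747 + 1.982 + 1.676 + 0.839 + 1.793 + 0.998 + 0.365 = 11.249.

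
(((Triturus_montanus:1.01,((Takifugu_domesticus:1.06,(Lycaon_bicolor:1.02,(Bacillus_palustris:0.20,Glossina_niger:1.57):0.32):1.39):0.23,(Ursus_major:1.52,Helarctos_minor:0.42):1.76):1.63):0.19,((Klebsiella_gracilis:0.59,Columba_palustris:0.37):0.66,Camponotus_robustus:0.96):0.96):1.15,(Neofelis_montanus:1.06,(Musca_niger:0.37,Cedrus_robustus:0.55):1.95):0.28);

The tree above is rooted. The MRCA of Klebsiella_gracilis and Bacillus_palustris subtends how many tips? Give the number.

10

The MRCA of Klebsiella_gracilis and Bacillus_palustris is the node subtending ((Triturus_montanus,((Takifugu_domesticus,(Lycaon_bicolor,(Bacillus_palustris,Glossina_niger))),(Ursus_major,Helarctos_minor))),((Klebsiella_gracilis,Columba_palustris),Camponotus_robustus)).
That clade contains 10 terminal taxa: Bacillus_palustris, Camponotus_robustus, Columba_palustris, Glossina_niger, Helarctos_minor, Klebsiella_gracilis, Lycaon_bicolor, Takifugu_domesticus, Triturus_montanus, Ursus_major.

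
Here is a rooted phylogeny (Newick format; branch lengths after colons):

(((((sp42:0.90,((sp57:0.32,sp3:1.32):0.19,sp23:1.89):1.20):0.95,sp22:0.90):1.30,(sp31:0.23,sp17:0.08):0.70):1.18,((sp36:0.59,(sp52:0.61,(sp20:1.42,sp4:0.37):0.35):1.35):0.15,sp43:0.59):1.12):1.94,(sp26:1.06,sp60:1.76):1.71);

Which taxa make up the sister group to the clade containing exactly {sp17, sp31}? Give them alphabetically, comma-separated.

sp22, sp23, sp3, sp42, sp57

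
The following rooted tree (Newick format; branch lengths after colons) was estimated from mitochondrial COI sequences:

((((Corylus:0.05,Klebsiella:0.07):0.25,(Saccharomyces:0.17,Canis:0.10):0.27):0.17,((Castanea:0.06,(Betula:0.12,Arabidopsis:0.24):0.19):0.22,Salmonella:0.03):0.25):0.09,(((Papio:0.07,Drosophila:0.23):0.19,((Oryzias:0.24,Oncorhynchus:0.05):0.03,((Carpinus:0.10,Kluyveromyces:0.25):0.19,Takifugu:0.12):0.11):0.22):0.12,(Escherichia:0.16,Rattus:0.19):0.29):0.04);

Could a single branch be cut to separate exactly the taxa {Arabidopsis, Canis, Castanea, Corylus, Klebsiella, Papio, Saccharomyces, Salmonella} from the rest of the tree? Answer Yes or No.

No

The MRCA of the listed taxa is the root, so the smallest clade containing them is the whole tree.
That clade also contains Betula, Carpinus, Drosophila, Escherichia, Kluyveromyces, Oncorhynchus, Oryzias, Rattus, Takifugu, which are not in the proposed group, so the group is not monophyletic.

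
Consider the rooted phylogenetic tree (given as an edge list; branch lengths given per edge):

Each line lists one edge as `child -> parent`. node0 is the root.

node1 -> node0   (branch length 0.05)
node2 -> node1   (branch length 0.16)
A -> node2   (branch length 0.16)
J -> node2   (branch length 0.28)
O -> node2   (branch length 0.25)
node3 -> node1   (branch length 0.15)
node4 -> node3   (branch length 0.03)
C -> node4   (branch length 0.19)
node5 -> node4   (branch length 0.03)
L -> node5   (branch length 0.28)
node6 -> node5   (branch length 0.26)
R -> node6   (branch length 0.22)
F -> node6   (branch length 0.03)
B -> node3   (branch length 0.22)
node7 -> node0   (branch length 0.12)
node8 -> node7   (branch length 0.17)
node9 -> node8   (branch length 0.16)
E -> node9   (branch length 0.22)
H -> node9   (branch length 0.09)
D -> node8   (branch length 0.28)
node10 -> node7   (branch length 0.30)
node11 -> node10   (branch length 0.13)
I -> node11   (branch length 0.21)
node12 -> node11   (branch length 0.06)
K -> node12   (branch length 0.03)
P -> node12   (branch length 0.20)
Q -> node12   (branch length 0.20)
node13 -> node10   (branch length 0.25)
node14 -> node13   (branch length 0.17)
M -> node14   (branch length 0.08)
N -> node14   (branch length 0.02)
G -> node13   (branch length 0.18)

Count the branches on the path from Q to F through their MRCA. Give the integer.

The MRCA of Q and F is the root of the tree.
From Q up to that node: 5 branches. From F up to the same node: 6 branches. Total: 5 + 6 = 11.

11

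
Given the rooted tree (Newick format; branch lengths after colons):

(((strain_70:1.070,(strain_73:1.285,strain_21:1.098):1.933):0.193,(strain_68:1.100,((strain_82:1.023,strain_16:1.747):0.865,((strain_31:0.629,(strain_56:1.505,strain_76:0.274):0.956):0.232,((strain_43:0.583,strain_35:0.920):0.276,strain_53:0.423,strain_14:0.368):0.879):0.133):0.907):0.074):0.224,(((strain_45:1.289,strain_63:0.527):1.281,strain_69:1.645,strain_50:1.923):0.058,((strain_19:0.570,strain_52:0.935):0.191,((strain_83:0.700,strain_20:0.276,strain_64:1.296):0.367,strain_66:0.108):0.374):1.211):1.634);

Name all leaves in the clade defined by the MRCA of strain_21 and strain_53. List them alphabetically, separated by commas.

Tracing strain_21: it sits inside (strain_73,strain_21).
Tracing strain_53: it sits inside ((strain_43,strain_35),strain_53,strain_14).
The smallest clade enclosing both is ((strain_70,(strain_73,strain_21)),(strain_68,((strain_82,strain_16),((strain_31,(strain_56,strain_76)),((strain_43,strain_35),strain_53,strain_14))))); the answer is its 13 terminal taxa in alphabetical order.

strain_14, strain_16, strain_21, strain_31, strain_35, strain_43, strain_53, strain_56, strain_68, strain_70, strain_73, strain_76, strain_82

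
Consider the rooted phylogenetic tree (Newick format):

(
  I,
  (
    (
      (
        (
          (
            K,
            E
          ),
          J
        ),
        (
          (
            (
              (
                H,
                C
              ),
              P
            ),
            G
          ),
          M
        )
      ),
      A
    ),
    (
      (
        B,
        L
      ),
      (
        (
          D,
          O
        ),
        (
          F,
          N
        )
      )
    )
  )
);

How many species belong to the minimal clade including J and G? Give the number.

8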